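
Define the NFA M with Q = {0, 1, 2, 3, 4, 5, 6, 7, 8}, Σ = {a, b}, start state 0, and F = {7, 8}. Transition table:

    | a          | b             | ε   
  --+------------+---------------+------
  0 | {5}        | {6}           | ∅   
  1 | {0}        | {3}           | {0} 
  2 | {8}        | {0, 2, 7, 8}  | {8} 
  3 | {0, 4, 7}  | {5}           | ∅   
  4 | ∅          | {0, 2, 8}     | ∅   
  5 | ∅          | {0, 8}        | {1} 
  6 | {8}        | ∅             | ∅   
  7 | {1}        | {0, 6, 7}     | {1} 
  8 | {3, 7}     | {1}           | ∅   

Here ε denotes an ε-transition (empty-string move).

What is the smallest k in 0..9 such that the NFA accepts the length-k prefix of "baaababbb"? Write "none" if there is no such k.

Start in {0}.
Read 'b': 0→{6}; now {6}.
Read 'a': 6→{8}; now {8}.
None of the earlier sets intersect F, but {8} does.

2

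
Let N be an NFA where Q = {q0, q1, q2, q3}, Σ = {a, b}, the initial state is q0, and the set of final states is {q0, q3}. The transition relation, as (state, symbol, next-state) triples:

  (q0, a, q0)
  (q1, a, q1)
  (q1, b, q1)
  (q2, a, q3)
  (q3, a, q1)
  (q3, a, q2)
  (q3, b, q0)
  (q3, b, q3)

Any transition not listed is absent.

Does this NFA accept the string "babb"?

No

Start in {q0}.
Read 'b': q0→∅; now ∅.
The set is empty and remains empty for the remaining 3 symbols.
The final set ∅ contains no accepting state.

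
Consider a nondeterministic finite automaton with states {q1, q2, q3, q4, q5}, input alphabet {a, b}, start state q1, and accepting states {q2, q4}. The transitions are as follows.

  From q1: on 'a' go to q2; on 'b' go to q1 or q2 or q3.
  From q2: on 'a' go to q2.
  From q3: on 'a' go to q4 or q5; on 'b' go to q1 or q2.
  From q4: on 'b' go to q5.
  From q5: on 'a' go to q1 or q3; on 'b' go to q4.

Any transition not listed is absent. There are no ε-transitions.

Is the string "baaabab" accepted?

Yes

Start in {q1}.
Read 'b': q1→{q1, q2, q3}; now {q1, q2, q3}.
Read 'a': q1→{q2}, q2→{q2}, q3→{q4, q5}; now {q2, q4, q5}.
Read 'a': q2→{q2}, q4→∅, q5→{q1, q3}; now {q1, q2, q3}.
Read 'a': q1→{q2}, q2→{q2}, q3→{q4, q5}; now {q2, q4, q5}.
Read 'b': q2→∅, q4→{q5}, q5→{q4}; now {q4, q5}.
Read 'a': q4→∅, q5→{q1, q3}; now {q1, q3}.
Read 'b': q1→{q1, q2, q3}, q3→{q1, q2}; now {q1, q2, q3}.
The final set {q1, q2, q3} contains the accepting state q2.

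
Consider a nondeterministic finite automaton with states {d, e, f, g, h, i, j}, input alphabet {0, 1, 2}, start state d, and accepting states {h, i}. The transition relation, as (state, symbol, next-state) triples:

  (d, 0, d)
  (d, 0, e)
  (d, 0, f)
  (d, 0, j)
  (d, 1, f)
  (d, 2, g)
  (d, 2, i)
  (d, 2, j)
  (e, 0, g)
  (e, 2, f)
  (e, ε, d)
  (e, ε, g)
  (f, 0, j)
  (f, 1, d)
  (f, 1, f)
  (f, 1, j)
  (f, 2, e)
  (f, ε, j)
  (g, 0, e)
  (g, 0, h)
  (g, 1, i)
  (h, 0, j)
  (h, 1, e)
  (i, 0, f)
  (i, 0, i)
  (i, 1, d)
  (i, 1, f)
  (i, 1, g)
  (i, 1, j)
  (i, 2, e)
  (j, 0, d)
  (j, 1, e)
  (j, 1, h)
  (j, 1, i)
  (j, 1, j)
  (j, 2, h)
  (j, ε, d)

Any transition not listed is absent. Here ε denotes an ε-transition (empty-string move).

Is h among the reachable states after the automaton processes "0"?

No

Start in {d}.
Read '0': d→{d, e, f, j}; union {d, e, f, j}; ε-closure = {d, e, f, g, j}.
State h is not in {d, e, f, g, j}.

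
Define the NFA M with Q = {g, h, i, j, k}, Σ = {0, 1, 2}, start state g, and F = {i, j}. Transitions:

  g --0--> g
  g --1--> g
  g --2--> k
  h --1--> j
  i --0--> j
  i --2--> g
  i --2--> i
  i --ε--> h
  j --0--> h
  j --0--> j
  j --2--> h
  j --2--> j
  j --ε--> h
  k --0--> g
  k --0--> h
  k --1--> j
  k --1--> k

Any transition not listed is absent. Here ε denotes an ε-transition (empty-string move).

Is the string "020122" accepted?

Start in {g}.
Read '0': {g} → {g}.
Read '2': {g} → {k}.
Read '0': {k} → {g, h}.
Read '1': {g, h} → {g, h, j}.
Read '2': {g, h, j} → {h, j, k}.
Read '2': {h, j, k} → {h, j}.
The final set {h, j} contains the accepting state j.

Yes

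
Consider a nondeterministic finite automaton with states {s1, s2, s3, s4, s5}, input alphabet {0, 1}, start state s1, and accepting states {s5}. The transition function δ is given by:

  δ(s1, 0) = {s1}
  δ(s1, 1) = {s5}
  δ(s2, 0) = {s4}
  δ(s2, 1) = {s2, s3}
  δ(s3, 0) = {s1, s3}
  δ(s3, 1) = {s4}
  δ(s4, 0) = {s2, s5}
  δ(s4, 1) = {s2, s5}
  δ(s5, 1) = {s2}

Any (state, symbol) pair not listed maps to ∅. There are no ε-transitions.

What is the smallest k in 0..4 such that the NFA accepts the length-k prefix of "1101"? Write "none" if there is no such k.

Start in {s1}.
Read '1': s1→{s5}; now {s5}.
None of the earlier sets intersect F, but {s5} does.

1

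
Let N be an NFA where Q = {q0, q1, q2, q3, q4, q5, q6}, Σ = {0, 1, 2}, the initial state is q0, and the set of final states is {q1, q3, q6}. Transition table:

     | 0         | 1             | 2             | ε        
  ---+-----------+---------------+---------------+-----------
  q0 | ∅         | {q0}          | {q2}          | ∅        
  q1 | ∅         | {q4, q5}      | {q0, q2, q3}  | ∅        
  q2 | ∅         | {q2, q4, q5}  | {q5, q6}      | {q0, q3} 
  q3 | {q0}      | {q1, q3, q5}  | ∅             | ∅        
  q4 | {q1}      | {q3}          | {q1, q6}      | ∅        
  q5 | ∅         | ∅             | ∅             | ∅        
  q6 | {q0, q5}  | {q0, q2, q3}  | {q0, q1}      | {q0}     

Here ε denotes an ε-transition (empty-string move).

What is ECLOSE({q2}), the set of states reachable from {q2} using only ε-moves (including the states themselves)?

{q0, q2, q3}

Begin with {q2}.
ε-move q2 → q0; add q0.
ε-move q2 → q3; add q3.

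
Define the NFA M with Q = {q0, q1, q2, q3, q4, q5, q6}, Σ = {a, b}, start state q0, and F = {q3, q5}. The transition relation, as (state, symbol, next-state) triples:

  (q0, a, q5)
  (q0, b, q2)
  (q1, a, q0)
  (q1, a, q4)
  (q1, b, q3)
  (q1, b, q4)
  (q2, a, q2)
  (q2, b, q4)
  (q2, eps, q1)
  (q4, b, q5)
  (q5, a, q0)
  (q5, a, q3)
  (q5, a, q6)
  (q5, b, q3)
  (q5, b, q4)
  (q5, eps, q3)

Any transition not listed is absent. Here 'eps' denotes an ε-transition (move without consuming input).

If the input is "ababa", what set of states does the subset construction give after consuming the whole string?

Start in {q0}.
Read 'a': {q0} → {q3, q5}.
Read 'b': {q3, q5} → {q3, q4}.
Read 'a': {q3, q4} → ∅.
The set is empty and remains empty for the remaining 2 symbols.

∅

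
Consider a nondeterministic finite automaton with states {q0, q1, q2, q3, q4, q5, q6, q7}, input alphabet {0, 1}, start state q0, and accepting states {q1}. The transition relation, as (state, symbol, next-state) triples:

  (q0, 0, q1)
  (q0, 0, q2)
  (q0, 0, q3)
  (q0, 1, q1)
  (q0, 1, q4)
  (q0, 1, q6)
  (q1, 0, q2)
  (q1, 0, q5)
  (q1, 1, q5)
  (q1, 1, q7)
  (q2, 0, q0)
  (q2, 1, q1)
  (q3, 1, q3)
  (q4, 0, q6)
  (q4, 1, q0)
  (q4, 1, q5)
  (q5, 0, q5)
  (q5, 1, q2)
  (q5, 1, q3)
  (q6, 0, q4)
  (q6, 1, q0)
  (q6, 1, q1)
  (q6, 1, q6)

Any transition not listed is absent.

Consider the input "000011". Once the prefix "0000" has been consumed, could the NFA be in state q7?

Start in {q0}.
Read '0': {q0} → {q1, q2, q3}.
Read '0': {q1, q2, q3} → {q0, q2, q5}.
Read '0': {q0, q2, q5} → {q0, q1, q2, q3, q5}.
Read '0': {q0, q1, q2, q3, q5} → {q0, q1, q2, q3, q5}.
State q7 is not in {q0, q1, q2, q3, q5}.

No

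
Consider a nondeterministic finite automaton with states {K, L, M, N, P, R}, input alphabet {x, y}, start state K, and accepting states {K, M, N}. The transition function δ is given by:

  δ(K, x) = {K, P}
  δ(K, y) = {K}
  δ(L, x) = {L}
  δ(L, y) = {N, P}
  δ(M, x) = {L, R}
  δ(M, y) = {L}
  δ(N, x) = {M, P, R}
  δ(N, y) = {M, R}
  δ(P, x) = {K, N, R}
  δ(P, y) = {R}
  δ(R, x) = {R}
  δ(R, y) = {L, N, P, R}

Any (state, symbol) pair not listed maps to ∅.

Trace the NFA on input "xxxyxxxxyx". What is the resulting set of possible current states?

Start in {K}.
Read 'x': K→{K, P}; now {K, P}.
Read 'x': K→{K, P}, P→{K, N, R}; now {K, N, P, R}.
Read 'x': K→{K, P}, N→{M, P, R}, P→{K, N, R}, R→{R}; now {K, M, N, P, R}.
Read 'y': K→{K}, M→{L}, N→{M, R}, P→{R}, R→{L, N, P, R}; now {K, L, M, N, P, R}.
Read 'x': K→{K, P}, L→{L}, M→{L, R}, N→{M, P, R}, P→{K, N, R}, R→{R}; now {K, L, M, N, P, R}.
Read 'x': K→{K, P}, L→{L}, M→{L, R}, N→{M, P, R}, P→{K, N, R}, R→{R}; now {K, L, M, N, P, R}.
Read 'x': K→{K, P}, L→{L}, M→{L, R}, N→{M, P, R}, P→{K, N, R}, R→{R}; now {K, L, M, N, P, R}.
Read 'x': K→{K, P}, L→{L}, M→{L, R}, N→{M, P, R}, P→{K, N, R}, R→{R}; now {K, L, M, N, P, R}.
Read 'y': K→{K}, L→{N, P}, M→{L}, N→{M, R}, P→{R}, R→{L, N, P, R}; now {K, L, M, N, P, R}.
Read 'x': K→{K, P}, L→{L}, M→{L, R}, N→{M, P, R}, P→{K, N, R}, R→{R}; now {K, L, M, N, P, R}.

{K, L, M, N, P, R}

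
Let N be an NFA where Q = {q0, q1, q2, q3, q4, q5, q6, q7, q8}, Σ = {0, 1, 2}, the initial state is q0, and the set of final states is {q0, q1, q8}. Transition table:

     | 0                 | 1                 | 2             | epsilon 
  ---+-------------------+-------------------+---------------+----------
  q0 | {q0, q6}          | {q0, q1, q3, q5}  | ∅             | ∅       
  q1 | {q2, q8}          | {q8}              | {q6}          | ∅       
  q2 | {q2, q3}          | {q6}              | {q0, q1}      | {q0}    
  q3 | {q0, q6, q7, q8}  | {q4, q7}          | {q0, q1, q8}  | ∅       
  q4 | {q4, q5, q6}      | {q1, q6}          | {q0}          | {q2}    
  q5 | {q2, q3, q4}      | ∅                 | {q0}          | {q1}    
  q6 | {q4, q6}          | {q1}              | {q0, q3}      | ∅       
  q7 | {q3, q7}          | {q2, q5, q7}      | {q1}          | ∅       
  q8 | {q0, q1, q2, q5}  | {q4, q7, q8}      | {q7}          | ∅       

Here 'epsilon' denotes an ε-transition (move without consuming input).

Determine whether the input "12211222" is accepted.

Start in {q0}.
Read '1': {q0} → {q0, q1, q3, q5}.
Read '2': {q0, q1, q3, q5} → {q0, q1, q6, q8}.
Read '2': {q0, q1, q6, q8} → {q0, q3, q6, q7}.
Read '1': {q0, q3, q6, q7} → {q0, q1, q2, q3, q4, q5, q7}.
Read '1': {q0, q1, q2, q3, q4, q5, q7} → {q0, q1, q2, q3, q4, q5, q6, q7, q8}.
Read '2': {q0, q1, q2, q3, q4, q5, q6, q7, q8} → {q0, q1, q3, q6, q7, q8}.
Read '2': {q0, q1, q3, q6, q7, q8} → {q0, q1, q3, q6, q7, q8}.
Read '2': {q0, q1, q3, q6, q7, q8} → {q0, q1, q3, q6, q7, q8}.
The final set {q0, q1, q3, q6, q7, q8} contains the accepting states q0, q1, q8.

Yes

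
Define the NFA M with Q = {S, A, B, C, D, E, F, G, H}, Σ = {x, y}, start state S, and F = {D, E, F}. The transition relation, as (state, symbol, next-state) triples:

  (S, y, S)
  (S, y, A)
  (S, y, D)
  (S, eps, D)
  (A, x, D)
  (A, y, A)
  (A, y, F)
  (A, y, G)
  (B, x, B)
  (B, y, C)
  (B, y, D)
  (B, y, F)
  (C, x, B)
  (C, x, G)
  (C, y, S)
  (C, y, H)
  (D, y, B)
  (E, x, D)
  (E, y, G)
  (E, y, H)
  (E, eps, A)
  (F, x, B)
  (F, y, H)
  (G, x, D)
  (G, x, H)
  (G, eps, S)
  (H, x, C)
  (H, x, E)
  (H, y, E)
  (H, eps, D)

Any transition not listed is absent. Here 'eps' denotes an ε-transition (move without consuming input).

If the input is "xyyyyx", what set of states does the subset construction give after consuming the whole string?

Start: ε-closure({S}) = {S, D}.
Read 'x': {S, D} → ∅.
The set is empty and remains empty for the remaining 5 symbols.

∅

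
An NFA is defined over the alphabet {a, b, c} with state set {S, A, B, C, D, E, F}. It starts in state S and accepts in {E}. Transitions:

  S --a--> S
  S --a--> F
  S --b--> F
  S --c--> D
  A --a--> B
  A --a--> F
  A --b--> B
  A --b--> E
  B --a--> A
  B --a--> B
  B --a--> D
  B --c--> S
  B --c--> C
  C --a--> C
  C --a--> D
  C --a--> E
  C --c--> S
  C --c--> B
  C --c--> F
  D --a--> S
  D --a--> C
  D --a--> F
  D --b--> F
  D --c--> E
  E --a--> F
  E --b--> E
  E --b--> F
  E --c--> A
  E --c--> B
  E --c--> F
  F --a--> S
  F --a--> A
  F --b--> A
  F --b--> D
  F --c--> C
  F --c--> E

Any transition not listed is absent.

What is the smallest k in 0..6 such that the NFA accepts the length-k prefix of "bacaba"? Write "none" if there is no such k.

Start in {S}.
Read 'b': {S} → {F}.
Read 'a': {F} → {S, A}.
Read 'c': {S, A} → {D}.
Read 'a': {D} → {S, C, F}.
Read 'b': {S, C, F} → {A, D, F}.
Read 'a': {A, D, F} → {S, A, B, C, F}.
No reachable set along the way intersects F.

none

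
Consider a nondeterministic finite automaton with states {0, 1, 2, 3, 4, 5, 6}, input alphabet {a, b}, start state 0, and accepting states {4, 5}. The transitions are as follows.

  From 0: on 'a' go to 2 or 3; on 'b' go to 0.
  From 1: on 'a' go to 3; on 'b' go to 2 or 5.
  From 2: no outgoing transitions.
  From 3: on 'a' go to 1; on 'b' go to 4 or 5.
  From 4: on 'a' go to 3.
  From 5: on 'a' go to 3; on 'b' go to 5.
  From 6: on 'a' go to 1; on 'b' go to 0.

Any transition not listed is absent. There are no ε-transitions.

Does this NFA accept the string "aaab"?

Yes

Start in {0}.
Read 'a': 0→{2, 3}; now {2, 3}.
Read 'a': 2→∅, 3→{1}; now {1}.
Read 'a': 1→{3}; now {3}.
Read 'b': 3→{4, 5}; now {4, 5}.
The final set {4, 5} contains the accepting states 4, 5.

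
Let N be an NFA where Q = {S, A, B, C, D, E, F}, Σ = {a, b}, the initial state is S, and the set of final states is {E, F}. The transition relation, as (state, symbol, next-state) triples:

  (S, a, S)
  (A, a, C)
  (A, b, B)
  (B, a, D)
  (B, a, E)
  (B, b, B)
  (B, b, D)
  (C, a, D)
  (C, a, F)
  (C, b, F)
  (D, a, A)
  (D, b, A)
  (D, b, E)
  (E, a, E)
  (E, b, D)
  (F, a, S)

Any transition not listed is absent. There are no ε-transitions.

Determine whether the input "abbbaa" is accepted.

Start in {S}.
Read 'a': S→{S}; now {S}.
Read 'b': S→∅; now ∅.
The set is empty and remains empty for the remaining 4 symbols.
The final set ∅ contains no accepting state.

No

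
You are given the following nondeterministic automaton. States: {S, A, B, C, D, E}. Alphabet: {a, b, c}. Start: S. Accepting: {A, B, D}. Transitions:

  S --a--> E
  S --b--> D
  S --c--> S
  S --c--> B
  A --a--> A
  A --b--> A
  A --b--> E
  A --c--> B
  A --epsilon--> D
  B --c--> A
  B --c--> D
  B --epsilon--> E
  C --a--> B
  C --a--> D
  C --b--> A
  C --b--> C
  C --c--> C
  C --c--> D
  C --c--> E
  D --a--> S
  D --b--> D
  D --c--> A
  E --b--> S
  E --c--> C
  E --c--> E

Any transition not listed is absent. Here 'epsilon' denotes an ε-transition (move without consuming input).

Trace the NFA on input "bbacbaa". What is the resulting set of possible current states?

{E}

Start in {S}.
Read 'b': {S} → {D}.
Read 'b': {D} → {D}.
Read 'a': {D} → {S}.
Read 'c': {S} → {S, B, E}.
Read 'b': {S, B, E} → {S, D}.
Read 'a': {S, D} → {S, E}.
Read 'a': {S, E} → {E}.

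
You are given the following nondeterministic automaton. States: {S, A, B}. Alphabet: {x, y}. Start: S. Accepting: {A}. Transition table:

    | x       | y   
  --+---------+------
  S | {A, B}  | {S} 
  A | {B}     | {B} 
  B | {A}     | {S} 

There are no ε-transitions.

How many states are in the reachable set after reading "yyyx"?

2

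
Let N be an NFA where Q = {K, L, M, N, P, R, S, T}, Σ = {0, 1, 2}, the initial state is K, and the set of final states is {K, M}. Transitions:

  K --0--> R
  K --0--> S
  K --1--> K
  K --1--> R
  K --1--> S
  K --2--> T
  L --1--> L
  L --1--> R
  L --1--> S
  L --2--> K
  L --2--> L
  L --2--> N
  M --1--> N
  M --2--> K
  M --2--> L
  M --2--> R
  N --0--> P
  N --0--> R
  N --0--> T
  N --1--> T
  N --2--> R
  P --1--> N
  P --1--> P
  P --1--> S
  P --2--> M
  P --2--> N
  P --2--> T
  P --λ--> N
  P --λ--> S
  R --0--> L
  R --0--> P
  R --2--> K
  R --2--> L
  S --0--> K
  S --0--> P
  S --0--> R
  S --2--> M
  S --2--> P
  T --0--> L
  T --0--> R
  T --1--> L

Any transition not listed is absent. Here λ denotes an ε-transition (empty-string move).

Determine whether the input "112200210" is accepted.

Yes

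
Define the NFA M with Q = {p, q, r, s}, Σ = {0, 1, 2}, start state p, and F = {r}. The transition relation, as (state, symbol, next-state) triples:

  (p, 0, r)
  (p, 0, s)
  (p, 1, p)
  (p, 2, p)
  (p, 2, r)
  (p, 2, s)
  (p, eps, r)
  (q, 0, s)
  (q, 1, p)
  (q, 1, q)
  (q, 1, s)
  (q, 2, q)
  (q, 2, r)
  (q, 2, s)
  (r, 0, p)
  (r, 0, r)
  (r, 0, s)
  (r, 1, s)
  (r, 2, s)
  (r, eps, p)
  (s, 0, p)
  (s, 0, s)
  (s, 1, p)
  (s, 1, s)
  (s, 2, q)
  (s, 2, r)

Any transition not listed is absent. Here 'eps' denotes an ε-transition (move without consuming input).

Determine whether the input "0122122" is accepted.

Start: ε-closure({p}) = {p, r}.
Read '0': {p, r} → {p, r, s}.
Read '1': {p, r, s} → {p, r, s}.
Read '2': {p, r, s} → {p, q, r, s}.
Read '2': {p, q, r, s} → {p, q, r, s}.
Read '1': {p, q, r, s} → {p, q, r, s}.
Read '2': {p, q, r, s} → {p, q, r, s}.
Read '2': {p, q, r, s} → {p, q, r, s}.
The final set {p, q, r, s} contains the accepting state r.

Yes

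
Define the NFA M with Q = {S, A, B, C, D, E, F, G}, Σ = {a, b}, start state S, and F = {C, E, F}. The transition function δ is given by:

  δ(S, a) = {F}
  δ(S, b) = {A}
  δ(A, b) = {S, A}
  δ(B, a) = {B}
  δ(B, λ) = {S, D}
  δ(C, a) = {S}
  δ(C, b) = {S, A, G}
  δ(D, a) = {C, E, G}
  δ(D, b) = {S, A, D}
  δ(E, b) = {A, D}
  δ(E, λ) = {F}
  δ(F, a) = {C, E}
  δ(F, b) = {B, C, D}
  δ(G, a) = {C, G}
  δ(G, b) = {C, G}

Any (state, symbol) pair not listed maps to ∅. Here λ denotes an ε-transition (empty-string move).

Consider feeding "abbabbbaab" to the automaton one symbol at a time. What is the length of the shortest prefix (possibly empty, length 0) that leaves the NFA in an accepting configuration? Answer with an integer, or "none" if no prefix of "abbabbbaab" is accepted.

1

Start in {S}.
Read 'a': S→{F}; now {F}.
None of the earlier sets intersect F, but {F} does.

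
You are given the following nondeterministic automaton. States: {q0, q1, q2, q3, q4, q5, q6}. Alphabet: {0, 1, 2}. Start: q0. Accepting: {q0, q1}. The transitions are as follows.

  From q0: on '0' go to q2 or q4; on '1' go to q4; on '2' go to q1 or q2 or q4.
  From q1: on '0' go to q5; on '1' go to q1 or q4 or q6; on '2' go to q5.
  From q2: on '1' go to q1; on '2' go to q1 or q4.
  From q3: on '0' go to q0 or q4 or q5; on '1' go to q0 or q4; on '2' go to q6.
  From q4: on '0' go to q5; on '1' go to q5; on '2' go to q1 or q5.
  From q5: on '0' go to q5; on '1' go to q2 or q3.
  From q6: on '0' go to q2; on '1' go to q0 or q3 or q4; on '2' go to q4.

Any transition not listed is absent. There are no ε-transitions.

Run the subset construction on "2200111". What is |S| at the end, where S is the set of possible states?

4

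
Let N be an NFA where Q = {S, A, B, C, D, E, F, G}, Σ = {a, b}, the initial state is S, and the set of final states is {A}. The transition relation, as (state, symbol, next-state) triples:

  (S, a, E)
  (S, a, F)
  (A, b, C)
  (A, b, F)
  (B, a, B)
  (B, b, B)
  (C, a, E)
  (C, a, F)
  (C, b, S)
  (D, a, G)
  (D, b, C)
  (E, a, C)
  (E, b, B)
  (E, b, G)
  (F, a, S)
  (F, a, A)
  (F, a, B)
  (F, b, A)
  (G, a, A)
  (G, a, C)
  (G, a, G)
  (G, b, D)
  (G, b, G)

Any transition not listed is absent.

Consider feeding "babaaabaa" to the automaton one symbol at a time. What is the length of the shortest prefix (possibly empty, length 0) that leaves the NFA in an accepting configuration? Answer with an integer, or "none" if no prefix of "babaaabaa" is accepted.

none

Start in {S}.
Read 'b': {S} → ∅.
The set is empty and remains empty for the remaining 8 symbols.
No reachable set along the way intersects F.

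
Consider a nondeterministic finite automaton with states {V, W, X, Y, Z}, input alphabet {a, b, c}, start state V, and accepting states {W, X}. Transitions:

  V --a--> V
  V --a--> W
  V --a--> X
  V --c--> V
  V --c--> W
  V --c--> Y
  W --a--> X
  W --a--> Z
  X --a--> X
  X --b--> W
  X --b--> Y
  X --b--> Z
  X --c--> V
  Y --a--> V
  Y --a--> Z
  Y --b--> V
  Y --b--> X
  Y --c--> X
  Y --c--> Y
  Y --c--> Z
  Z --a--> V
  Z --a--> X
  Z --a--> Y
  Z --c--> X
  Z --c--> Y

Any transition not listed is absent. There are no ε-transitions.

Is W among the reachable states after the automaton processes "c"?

Start in {V}.
Read 'c': V→{V, W, Y}; now {V, W, Y}.
State W is in {V, W, Y}.

Yes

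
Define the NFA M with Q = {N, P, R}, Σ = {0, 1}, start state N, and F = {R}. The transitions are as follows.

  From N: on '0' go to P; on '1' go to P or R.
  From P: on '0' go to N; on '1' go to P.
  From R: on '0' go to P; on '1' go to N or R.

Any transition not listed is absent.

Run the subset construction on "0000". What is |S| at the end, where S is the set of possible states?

1

Start in {N}.
Read '0': N→{P}; now {P}.
Read '0': P→{N}; now {N}.
Read '0': N→{P}; now {P}.
Read '0': P→{N}; now {N}.
That set has 1 state.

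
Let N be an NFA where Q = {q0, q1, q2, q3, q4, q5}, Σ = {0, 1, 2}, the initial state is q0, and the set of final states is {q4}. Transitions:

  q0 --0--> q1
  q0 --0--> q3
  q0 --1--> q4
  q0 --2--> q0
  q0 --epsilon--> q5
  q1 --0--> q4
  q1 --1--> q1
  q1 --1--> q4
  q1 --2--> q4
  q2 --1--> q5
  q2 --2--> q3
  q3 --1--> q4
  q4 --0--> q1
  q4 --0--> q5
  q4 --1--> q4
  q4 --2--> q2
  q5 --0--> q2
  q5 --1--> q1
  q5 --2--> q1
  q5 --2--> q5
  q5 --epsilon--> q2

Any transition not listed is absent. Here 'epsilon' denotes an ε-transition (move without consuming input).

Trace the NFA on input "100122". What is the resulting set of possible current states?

Start: ε-closure({q0}) = {q0, q2, q5}.
Read '1': q0→{q4}, q2→{q5}, q5→{q1}; union {q1, q4, q5}; ε-closure = {q1, q2, q4, q5}.
Read '0': q1→{q4}, q2→∅, q4→{q1, q5}, q5→{q2}; now {q1, q2, q4, q5}.
Read '0': q1→{q4}, q2→∅, q4→{q1, q5}, q5→{q2}; now {q1, q2, q4, q5}.
Read '1': q1→{q1, q4}, q2→{q5}, q4→{q4}, q5→{q1}; union {q1, q4, q5}; ε-closure = {q1, q2, q4, q5}.
Read '2': q1→{q4}, q2→{q3}, q4→{q2}, q5→{q1, q5}; now {q1, q2, q3, q4, q5}.
Read '2': q1→{q4}, q2→{q3}, q3→∅, q4→{q2}, q5→{q1, q5}; now {q1, q2, q3, q4, q5}.

{q1, q2, q3, q4, q5}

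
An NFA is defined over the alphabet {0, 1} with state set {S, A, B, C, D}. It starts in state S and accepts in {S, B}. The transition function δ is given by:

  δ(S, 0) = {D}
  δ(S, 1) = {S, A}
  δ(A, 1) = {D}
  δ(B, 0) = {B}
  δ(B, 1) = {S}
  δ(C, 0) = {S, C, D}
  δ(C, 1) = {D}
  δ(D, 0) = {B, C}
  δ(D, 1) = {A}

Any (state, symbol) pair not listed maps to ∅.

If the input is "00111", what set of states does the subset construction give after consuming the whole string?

{S, A, D}

Start in {S}.
Read '0': S→{D}; now {D}.
Read '0': D→{B, C}; now {B, C}.
Read '1': B→{S}, C→{D}; now {S, D}.
Read '1': S→{S, A}, D→{A}; now {S, A}.
Read '1': S→{S, A}, A→{D}; now {S, A, D}.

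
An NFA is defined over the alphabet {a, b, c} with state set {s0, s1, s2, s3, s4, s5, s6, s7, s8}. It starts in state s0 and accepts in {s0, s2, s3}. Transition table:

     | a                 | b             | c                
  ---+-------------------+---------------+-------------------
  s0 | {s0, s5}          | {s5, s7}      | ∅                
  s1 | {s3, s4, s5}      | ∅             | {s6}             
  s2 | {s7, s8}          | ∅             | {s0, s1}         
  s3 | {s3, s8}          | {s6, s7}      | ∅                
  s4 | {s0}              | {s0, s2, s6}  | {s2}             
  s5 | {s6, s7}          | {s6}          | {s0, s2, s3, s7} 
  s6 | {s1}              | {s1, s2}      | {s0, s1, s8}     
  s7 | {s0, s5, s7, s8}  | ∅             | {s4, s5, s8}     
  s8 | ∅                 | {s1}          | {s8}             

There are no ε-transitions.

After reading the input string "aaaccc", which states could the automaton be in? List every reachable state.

{s0, s1, s2, s3, s4, s5, s6, s7, s8}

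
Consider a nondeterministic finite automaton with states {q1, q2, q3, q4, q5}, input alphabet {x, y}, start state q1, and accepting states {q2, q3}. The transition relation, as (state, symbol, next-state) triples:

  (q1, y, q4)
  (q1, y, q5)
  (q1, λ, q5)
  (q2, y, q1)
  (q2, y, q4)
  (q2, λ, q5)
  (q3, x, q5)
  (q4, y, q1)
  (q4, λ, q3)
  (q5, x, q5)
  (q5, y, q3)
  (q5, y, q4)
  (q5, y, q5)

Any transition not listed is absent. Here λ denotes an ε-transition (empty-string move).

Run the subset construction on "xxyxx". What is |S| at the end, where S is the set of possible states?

1

Start: ε-closure({q1}) = {q1, q5}.
Read 'x': {q1, q5} → {q5}.
Read 'x': {q5} → {q5}.
Read 'y': {q5} → {q3, q4, q5}.
Read 'x': {q3, q4, q5} → {q5}.
Read 'x': {q5} → {q5}.
That set has 1 state.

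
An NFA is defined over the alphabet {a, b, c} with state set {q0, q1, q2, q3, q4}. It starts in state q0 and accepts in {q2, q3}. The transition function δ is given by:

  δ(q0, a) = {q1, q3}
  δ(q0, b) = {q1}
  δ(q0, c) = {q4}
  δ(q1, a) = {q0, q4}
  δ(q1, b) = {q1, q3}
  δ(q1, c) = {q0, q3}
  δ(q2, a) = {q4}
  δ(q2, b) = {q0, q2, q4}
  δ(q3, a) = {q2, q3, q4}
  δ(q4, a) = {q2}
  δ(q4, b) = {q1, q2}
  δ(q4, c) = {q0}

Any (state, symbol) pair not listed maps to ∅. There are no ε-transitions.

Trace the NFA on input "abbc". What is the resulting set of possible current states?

Start in {q0}.
Read 'a': q0→{q1, q3}; now {q1, q3}.
Read 'b': q1→{q1, q3}, q3→∅; now {q1, q3}.
Read 'b': q1→{q1, q3}, q3→∅; now {q1, q3}.
Read 'c': q1→{q0, q3}, q3→∅; now {q0, q3}.

{q0, q3}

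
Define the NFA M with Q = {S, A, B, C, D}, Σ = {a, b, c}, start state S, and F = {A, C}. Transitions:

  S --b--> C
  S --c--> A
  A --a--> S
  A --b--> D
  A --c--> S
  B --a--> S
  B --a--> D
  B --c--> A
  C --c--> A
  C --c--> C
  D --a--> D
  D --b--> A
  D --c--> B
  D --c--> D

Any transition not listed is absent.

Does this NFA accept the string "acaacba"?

Start in {S}.
Read 'a': {S} → ∅.
The set is empty and remains empty for the remaining 6 symbols.
The final set ∅ contains no accepting state.

No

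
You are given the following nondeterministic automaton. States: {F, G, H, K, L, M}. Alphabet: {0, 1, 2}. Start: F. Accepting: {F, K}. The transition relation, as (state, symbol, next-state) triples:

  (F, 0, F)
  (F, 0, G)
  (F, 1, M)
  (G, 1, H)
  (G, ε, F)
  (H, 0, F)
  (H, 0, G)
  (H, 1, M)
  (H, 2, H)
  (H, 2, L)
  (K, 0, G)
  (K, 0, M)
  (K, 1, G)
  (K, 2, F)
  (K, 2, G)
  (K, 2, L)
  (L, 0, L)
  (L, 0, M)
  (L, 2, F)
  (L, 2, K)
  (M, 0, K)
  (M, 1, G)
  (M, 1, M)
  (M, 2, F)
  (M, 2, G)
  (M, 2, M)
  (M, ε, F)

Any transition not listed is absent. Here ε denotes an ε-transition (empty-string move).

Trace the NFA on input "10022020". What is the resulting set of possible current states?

{F, G, L, M}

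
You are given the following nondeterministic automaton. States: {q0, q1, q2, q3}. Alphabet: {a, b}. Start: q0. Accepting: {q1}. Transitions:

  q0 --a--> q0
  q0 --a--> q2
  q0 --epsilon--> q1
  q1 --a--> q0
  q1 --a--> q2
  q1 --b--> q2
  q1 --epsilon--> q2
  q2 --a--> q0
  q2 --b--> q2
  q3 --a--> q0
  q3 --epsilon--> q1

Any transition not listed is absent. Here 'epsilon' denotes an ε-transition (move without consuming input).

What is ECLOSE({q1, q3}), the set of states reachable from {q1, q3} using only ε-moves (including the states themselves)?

Begin with {q1, q3}.
ε-move q1 → q2; add q2.

{q1, q2, q3}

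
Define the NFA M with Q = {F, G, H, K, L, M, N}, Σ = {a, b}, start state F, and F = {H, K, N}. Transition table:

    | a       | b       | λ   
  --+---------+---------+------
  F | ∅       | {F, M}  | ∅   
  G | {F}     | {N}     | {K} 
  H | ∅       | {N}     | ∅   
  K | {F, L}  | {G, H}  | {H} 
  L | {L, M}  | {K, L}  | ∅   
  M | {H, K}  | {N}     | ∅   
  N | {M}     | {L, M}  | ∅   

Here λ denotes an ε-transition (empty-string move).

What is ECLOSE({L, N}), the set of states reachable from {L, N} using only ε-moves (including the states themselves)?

{L, N}

Begin with {L, N}.
No ε-moves leave this set, so the closure equals the set itself.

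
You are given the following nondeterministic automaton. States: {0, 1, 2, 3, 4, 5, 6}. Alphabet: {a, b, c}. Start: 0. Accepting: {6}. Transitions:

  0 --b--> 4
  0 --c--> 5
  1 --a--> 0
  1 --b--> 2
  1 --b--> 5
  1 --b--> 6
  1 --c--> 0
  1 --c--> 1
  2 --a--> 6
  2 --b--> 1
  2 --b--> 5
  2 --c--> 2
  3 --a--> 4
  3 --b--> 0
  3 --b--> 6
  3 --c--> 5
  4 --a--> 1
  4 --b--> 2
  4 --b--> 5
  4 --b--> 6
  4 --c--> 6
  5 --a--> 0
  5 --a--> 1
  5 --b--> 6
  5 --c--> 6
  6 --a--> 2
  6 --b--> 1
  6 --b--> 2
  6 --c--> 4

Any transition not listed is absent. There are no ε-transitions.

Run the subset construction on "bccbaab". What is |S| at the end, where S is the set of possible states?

Start in {0}.
Read 'b': {0} → {4}.
Read 'c': {4} → {6}.
Read 'c': {6} → {4}.
Read 'b': {4} → {2, 5, 6}.
Read 'a': {2, 5, 6} → {0, 1, 2, 6}.
Read 'a': {0, 1, 2, 6} → {0, 2, 6}.
Read 'b': {0, 2, 6} → {1, 2, 4, 5}.
That set has 4 states.

4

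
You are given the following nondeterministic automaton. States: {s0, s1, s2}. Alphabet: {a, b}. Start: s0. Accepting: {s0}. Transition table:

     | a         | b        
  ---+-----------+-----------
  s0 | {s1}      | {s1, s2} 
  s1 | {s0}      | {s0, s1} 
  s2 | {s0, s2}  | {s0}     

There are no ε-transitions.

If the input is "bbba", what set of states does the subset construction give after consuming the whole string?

{s0, s1, s2}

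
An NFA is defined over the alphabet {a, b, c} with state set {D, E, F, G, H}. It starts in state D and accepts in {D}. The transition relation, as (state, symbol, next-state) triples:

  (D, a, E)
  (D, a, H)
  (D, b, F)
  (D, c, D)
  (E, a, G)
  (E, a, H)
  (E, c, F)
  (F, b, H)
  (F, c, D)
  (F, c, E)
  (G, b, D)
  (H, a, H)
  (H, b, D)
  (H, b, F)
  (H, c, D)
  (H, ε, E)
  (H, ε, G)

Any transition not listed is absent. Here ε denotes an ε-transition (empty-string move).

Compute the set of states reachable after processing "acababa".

{E, G, H}

Start in {D}.
Read 'a': {D} → {E, G, H}.
Read 'c': {E, G, H} → {D, F}.
Read 'a': {D, F} → {E, G, H}.
Read 'b': {E, G, H} → {D, F}.
Read 'a': {D, F} → {E, G, H}.
Read 'b': {E, G, H} → {D, F}.
Read 'a': {D, F} → {E, G, H}.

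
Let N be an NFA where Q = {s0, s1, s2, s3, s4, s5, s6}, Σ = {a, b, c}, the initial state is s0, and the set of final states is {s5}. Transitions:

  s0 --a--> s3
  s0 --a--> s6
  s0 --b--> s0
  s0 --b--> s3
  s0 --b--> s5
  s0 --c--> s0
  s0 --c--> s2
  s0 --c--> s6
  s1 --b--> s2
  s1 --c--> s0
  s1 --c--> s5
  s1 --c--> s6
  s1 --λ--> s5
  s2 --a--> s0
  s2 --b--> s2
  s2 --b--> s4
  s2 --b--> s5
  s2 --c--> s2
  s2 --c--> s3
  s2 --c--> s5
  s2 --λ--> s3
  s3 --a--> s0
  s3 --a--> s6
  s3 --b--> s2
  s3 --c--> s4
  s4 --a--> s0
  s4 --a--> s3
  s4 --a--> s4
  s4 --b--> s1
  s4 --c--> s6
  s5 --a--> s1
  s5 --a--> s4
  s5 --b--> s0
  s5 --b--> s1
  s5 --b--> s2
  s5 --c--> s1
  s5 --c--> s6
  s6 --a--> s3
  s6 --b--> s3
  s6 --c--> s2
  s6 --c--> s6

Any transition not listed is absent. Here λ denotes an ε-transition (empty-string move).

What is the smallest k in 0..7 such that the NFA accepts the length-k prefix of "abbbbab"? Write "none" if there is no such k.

Start in {s0}.
Read 'a': s0→{s3, s6}; now {s3, s6}.
Read 'b': s3→{s2}, s6→{s3}; now {s2, s3}.
Read 'b': s2→{s2, s4, s5}, s3→{s2}; union {s2, s4, s5}; ε-closure = {s2, s3, s4, s5}.
None of the earlier sets intersect F, but {s2, s3, s4, s5} does.

3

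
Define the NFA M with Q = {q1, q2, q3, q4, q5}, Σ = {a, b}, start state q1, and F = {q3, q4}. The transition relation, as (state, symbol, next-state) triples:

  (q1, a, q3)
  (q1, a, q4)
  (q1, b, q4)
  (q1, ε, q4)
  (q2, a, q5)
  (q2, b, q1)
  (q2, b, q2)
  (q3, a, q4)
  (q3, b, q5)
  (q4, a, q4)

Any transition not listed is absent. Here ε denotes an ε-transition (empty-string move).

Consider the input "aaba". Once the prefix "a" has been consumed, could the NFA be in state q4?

Start: ε-closure({q1}) = {q1, q4}.
Read 'a': {q1, q4} → {q3, q4}.
State q4 is in {q3, q4}.

Yes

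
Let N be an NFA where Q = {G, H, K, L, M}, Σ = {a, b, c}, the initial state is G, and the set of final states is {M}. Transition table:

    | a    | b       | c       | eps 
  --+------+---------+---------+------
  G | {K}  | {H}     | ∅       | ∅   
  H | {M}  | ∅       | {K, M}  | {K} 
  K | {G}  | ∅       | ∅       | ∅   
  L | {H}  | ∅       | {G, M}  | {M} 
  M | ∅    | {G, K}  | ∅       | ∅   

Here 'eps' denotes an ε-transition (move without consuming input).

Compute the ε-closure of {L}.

{L, M}

Begin with {L}.
ε-move L → M; add M.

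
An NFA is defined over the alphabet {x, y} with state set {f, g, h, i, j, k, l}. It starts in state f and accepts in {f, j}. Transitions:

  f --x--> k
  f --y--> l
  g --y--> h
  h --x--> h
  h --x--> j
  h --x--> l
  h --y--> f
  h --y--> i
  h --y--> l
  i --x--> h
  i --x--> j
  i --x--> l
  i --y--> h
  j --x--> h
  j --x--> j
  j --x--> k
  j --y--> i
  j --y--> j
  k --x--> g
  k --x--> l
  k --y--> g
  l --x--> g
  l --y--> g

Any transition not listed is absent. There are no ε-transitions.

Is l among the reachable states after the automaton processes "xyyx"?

Yes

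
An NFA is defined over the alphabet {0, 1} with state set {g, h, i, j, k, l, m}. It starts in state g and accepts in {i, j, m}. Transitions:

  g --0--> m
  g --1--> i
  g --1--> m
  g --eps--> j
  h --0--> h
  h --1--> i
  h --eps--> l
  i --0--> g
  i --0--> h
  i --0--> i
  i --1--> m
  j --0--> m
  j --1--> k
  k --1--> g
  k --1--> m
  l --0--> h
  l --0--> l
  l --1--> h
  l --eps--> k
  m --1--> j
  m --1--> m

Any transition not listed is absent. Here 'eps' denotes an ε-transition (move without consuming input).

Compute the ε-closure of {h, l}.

Begin with {h, l}.
ε-move l → k; add k.

{h, k, l}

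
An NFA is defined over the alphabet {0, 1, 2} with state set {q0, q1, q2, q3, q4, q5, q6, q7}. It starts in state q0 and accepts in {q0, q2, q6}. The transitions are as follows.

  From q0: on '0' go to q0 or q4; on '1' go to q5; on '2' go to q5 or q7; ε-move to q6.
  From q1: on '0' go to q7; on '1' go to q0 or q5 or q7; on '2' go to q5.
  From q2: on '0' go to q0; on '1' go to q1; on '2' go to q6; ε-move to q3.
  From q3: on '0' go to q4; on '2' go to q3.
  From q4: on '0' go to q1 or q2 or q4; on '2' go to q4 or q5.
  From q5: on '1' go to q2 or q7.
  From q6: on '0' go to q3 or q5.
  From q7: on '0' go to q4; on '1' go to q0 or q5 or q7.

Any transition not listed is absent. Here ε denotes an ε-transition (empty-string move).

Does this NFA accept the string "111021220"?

No

Start: ε-closure({q0}) = {q0, q6}.
Read '1': {q0, q6} → {q5}.
Read '1': {q5} → {q2, q3, q7}.
Read '1': {q2, q3, q7} → {q0, q1, q5, q6, q7}.
Read '0': {q0, q1, q5, q6, q7} → {q0, q3, q4, q5, q6, q7}.
Read '2': {q0, q3, q4, q5, q6, q7} → {q3, q4, q5, q7}.
Read '1': {q3, q4, q5, q7} → {q0, q2, q3, q5, q6, q7}.
Read '2': {q0, q2, q3, q5, q6, q7} → {q3, q5, q6, q7}.
Read '2': {q3, q5, q6, q7} → {q3}.
Read '0': {q3} → {q4}.
The final set {q4} contains no accepting state.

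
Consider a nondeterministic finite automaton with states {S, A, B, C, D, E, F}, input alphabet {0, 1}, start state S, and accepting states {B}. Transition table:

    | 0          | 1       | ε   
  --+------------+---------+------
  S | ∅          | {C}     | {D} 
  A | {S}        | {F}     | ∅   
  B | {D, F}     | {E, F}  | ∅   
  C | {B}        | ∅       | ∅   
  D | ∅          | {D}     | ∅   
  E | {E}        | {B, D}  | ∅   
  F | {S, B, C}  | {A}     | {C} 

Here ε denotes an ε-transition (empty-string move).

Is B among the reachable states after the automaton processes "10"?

Start: ε-closure({S}) = {S, D}.
Read '1': S→{C}, D→{D}; now {C, D}.
Read '0': C→{B}, D→∅; now {B}.
State B is in {B}.

Yes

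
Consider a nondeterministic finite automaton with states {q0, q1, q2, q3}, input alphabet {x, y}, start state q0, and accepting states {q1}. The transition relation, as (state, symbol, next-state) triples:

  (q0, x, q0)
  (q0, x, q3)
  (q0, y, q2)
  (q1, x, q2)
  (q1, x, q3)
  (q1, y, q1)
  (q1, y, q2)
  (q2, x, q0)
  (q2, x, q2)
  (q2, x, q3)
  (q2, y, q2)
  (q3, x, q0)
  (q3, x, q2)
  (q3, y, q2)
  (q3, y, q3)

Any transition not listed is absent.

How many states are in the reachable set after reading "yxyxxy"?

2

Start in {q0}.
Read 'y': q0→{q2}; now {q2}.
Read 'x': q2→{q0, q2, q3}; now {q0, q2, q3}.
Read 'y': q0→{q2}, q2→{q2}, q3→{q2, q3}; now {q2, q3}.
Read 'x': q2→{q0, q2, q3}, q3→{q0, q2}; now {q0, q2, q3}.
Read 'x': q0→{q0, q3}, q2→{q0, q2, q3}, q3→{q0, q2}; now {q0, q2, q3}.
Read 'y': q0→{q2}, q2→{q2}, q3→{q2, q3}; now {q2, q3}.
That set has 2 states.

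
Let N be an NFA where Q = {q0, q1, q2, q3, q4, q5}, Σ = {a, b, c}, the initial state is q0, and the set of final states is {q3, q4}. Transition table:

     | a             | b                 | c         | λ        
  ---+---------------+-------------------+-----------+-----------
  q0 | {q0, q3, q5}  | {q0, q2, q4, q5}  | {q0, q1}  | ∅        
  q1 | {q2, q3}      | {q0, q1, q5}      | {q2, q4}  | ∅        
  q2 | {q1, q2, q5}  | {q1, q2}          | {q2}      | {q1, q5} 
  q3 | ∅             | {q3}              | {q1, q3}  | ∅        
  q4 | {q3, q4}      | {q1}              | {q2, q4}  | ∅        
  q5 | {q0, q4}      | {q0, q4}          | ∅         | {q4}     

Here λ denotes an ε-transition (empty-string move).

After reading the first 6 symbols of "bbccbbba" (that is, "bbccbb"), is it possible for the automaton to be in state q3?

Start in {q0}.
Read 'b': q0→{q0, q2, q4, q5}; union {q0, q2, q4, q5}; ε-closure = {q0, q1, q2, q4, q5}.
Read 'b': q0→{q0, q2, q4, q5}, q1→{q0, q1, q5}, q2→{q1, q2}, q4→{q1}, q5→{q0, q4}; now {q0, q1, q2, q4, q5}.
Read 'c': q0→{q0, q1}, q1→{q2, q4}, q2→{q2}, q4→{q2, q4}, q5→∅; union {q0, q1, q2, q4}; ε-closure = {q0, q1, q2, q4, q5}.
Read 'c': q0→{q0, q1}, q1→{q2, q4}, q2→{q2}, q4→{q2, q4}, q5→∅; union {q0, q1, q2, q4}; ε-closure = {q0, q1, q2, q4, q5}.
Read 'b': q0→{q0, q2, q4, q5}, q1→{q0, q1, q5}, q2→{q1, q2}, q4→{q1}, q5→{q0, q4}; now {q0, q1, q2, q4, q5}.
Read 'b': q0→{q0, q2, q4, q5}, q1→{q0, q1, q5}, q2→{q1, q2}, q4→{q1}, q5→{q0, q4}; now {q0, q1, q2, q4, q5}.
State q3 is not in {q0, q1, q2, q4, q5}.

No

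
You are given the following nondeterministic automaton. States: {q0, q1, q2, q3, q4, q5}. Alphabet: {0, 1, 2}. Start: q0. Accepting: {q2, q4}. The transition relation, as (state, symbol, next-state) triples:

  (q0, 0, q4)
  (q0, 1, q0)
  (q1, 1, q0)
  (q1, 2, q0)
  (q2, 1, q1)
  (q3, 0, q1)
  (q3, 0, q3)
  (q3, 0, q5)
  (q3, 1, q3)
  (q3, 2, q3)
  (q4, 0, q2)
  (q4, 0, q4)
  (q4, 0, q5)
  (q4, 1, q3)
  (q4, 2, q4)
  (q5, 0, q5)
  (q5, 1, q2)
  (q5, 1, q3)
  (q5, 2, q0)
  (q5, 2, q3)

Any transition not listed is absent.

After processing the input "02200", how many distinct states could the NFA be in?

Start in {q0}.
Read '0': q0→{q4}; now {q4}.
Read '2': q4→{q4}; now {q4}.
Read '2': q4→{q4}; now {q4}.
Read '0': q4→{q2, q4, q5}; now {q2, q4, q5}.
Read '0': q2→∅, q4→{q2, q4, q5}, q5→{q5}; now {q2, q4, q5}.
That set has 3 states.

3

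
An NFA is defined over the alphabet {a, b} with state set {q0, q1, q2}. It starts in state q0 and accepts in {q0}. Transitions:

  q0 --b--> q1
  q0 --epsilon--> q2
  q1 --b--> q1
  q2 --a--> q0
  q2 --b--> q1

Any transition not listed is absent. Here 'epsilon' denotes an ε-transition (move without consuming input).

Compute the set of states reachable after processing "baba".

∅

Start: ε-closure({q0}) = {q0, q2}.
Read 'b': q0→{q1}, q2→{q1}; now {q1}.
Read 'a': q1→∅; now ∅.
The set is empty and remains empty for the remaining 2 symbols.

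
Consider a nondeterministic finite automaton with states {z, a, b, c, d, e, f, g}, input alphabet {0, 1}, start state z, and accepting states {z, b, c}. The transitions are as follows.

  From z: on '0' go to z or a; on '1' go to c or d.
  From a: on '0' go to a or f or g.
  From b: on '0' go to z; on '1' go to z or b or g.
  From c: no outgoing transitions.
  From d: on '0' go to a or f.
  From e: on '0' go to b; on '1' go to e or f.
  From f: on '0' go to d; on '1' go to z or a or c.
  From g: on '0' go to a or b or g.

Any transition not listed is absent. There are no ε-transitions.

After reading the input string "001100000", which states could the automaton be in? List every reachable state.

{z, a, b, d, f, g}

Start in {z}.
Read '0': {z} → {z, a}.
Read '0': {z, a} → {z, a, f, g}.
Read '1': {z, a, f, g} → {z, a, c, d}.
Read '1': {z, a, c, d} → {c, d}.
Read '0': {c, d} → {a, f}.
Read '0': {a, f} → {a, d, f, g}.
Read '0': {a, d, f, g} → {a, b, d, f, g}.
Read '0': {a, b, d, f, g} → {z, a, b, d, f, g}.
Read '0': {z, a, b, d, f, g} → {z, a, b, d, f, g}.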